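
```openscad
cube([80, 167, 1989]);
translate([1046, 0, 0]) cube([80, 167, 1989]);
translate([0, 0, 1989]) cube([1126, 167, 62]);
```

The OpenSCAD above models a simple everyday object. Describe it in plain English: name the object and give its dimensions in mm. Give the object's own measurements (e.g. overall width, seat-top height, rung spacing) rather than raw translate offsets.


A door frame. The clear opening is 966 mm wide and 1989 mm high. Two 80 mm wide jambs, 167 mm deep, stand either side of the opening from the floor to the top of the opening. A 62 mm thick head sits across the top of both jambs, spanning the full outside width of the frame.


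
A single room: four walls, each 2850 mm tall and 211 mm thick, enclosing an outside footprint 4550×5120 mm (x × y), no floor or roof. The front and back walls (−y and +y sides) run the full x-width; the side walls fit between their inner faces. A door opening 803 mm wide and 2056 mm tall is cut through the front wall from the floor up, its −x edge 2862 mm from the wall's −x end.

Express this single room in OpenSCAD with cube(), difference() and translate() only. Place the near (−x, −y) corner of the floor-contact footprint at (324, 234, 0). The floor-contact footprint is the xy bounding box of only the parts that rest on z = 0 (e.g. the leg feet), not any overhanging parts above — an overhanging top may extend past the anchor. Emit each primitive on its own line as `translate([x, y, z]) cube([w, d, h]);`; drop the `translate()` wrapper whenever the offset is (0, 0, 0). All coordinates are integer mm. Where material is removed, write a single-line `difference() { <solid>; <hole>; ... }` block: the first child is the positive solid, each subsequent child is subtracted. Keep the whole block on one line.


difference() { translate([324, 234, 0]) cube([4550, 211, 2850]); translate([3186, 234, 0]) cube([803, 211, 2056]); }
translate([324, 5143, 0]) cube([4550, 211, 2850]);
translate([324, 445, 0]) cube([211, 4698, 2850]);
translate([4663, 445, 0]) cube([211, 4698, 2850]);


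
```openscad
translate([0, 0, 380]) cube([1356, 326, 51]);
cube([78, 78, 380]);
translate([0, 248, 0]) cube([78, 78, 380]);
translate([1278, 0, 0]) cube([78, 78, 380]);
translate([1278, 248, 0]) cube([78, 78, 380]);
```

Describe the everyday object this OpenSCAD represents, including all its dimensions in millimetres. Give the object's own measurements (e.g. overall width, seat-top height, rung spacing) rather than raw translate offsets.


A long wooden bench with a 1356 mm (x) × 326 mm (y) seat, 51 mm thick, its top surface 431 mm above the floor. Four 78 mm square legs at the seat corners, flush with the edges, run from z = 0 to the seat underside.


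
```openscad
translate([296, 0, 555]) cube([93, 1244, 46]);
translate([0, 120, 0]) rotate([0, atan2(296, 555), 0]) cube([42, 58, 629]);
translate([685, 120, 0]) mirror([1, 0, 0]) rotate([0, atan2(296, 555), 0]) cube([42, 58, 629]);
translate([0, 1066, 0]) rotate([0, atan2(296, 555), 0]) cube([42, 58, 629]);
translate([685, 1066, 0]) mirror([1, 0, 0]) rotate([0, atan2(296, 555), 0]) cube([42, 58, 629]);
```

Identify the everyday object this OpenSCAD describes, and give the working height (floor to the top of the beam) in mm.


A sawhorse. The overall height is 601 mm.

A beam across two mirrored pairs of raked legs — a sawhorse. The beam's underside is at z = 555 (matching the legs' vertical rise in atan2(296, 555)) and the beam is 46 mm tall, so its top is at 555 + 46 = 601 mm. The raked legs top out at the beam's underside, so that is the highest point.


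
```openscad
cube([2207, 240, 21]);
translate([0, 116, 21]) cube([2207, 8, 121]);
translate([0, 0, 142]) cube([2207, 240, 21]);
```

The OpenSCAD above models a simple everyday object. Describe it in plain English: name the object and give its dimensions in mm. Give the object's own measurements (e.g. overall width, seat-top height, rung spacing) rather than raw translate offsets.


An I-beam lying along x, 2207 mm long. Overall section height 163 mm. Two flanges 240 mm wide (y) and 21 mm thick, one on the floor and one at the top; a web 8 mm thick runs between them, centred on the flange width.


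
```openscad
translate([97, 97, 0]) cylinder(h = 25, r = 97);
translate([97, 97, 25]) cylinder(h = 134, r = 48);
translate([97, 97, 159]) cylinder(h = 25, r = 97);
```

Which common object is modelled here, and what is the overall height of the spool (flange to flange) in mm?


A spool. The overall height is 184 mm.

Three coaxial cylinders, large–small–large — a spool. Two 25 mm flanges and a 134 mm core give 25 + 134 + 25 = 184 mm.


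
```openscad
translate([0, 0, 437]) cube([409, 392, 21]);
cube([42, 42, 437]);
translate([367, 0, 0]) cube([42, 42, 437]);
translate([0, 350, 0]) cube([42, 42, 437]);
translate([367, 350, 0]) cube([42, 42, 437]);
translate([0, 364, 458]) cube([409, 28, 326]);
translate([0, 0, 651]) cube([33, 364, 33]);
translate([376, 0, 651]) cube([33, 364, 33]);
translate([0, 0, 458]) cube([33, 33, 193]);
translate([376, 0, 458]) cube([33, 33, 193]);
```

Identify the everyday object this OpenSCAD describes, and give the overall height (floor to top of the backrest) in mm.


A chair. The overall height is 784 mm.

A slab on four corner posts with a tall panel at the back — a chair. The seat slab sits at z = 437 with thickness 21, and the 326 mm backrest starts at the seat top, so the overall height is 437 + 21 + 326 = 784 mm.


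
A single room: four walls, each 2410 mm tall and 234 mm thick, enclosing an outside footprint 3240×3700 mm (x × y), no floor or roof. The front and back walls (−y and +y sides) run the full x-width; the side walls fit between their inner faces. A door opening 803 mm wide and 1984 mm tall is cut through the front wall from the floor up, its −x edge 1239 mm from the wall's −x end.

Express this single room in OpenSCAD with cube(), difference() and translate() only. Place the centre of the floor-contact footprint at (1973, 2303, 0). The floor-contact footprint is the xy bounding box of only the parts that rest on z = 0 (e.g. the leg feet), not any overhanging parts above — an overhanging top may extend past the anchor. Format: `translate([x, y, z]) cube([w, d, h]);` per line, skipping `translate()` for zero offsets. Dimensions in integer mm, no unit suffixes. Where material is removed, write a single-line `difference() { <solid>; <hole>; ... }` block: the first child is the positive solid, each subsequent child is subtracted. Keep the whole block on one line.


difference() { translate([353, 453, 0]) cube([3240, 234, 2410]); translate([1592, 453, 0]) cube([803, 234, 1984]); }
translate([353, 3919, 0]) cube([3240, 234, 2410]);
translate([353, 687, 0]) cube([234, 3232, 2410]);
translate([3359, 687, 0]) cube([234, 3232, 2410]);


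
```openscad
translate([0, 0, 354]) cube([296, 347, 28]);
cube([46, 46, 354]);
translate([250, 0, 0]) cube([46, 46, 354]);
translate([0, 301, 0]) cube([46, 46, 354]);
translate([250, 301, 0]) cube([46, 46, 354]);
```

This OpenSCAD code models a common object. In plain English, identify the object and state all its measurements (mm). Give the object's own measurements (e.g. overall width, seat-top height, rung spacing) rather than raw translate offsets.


A four-legged stool. The seat is a 296×347×28 mm slab whose top surface is at z = 382 mm; four square legs, each 46×46 mm in cross-section, run from the floor (z = 0) to the underside of the seat, each flush with a corner of the seat.


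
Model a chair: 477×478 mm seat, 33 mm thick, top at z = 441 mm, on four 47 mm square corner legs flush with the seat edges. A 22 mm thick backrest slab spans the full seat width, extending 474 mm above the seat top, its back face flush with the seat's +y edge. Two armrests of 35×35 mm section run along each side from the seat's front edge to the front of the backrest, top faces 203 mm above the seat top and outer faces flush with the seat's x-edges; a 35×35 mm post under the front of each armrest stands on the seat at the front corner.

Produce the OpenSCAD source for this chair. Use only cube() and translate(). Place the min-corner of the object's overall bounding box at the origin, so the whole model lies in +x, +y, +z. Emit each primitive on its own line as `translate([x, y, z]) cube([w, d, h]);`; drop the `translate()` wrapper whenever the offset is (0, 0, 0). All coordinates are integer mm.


// leg_h = 441 - 33 = 408
// arm post h = 203 - 35 = 168
translate([0, 0, 408]) cube([477, 478, 33]);
cube([47, 47, 408]);
translate([430, 0, 0]) cube([47, 47, 408]);
translate([0, 431, 0]) cube([47, 47, 408]);
translate([430, 431, 0]) cube([47, 47, 408]);
translate([0, 456, 441]) cube([477, 22, 474]);
translate([0, 0, 609]) cube([35, 456, 35]);
translate([442, 0, 609]) cube([35, 456, 35]);
translate([0, 0, 441]) cube([35, 35, 168]);
translate([442, 0, 441]) cube([35, 35, 168]);


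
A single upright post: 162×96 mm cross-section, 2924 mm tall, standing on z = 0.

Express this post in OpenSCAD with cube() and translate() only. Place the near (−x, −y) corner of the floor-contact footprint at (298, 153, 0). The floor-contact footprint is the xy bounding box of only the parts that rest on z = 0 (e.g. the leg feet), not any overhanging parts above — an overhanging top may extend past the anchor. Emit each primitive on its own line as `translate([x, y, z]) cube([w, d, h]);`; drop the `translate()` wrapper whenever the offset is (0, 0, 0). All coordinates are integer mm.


translate([298, 153, 0]) cube([162, 96, 2924]);


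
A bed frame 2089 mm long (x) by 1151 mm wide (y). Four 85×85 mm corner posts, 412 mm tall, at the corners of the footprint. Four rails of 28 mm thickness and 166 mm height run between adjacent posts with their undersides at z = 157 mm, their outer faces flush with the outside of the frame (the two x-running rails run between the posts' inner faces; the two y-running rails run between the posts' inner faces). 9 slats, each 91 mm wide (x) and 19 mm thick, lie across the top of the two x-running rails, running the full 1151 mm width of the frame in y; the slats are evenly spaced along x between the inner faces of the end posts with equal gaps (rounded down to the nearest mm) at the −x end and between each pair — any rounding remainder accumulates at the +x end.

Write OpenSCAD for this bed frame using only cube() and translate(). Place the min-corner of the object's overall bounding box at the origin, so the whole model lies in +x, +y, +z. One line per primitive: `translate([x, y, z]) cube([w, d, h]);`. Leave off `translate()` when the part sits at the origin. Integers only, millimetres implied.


cube([85, 85, 412]);
translate([0, 1066, 0]) cube([85, 85, 412]);
translate([2004, 0, 0]) cube([85, 85, 412]);
translate([2004, 1066, 0]) cube([85, 85, 412]);
translate([85, 0, 157]) cube([1919, 28, 166]);
translate([85, 1123, 157]) cube([1919, 28, 166]);
translate([0, 85, 157]) cube([28, 981, 166]);
translate([2061, 85, 157]) cube([28, 981, 166]);
translate([195, 0, 323]) cube([91, 1151, 19]);
translate([396, 0, 323]) cube([91, 1151, 19]);
translate([597, 0, 323]) cube([91, 1151, 19]);
translate([798, 0, 323]) cube([91, 1151, 19]);
translate([999, 0, 323]) cube([91, 1151, 19]);
translate([1200, 0, 323]) cube([91, 1151, 19]);
translate([1401, 0, 323]) cube([91, 1151, 19]);
translate([1602, 0, 323]) cube([91, 1151, 19]);
translate([1803, 0, 323]) cube([91, 1151, 19]);


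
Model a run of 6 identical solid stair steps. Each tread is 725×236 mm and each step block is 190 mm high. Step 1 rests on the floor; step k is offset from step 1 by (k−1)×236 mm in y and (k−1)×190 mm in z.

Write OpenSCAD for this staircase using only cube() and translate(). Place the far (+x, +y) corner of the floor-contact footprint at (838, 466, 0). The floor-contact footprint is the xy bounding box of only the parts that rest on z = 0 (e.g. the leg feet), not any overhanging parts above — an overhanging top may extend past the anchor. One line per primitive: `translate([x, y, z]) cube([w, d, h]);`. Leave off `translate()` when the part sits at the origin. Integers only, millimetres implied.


translate([113, 230, 0]) cube([725, 236, 190]);
translate([113, 466, 190]) cube([725, 236, 190]);
translate([113, 702, 380]) cube([725, 236, 190]);
translate([113, 938, 570]) cube([725, 236, 190]);
translate([113, 1174, 760]) cube([725, 236, 190]);
translate([113, 1410, 950]) cube([725, 236, 190]);


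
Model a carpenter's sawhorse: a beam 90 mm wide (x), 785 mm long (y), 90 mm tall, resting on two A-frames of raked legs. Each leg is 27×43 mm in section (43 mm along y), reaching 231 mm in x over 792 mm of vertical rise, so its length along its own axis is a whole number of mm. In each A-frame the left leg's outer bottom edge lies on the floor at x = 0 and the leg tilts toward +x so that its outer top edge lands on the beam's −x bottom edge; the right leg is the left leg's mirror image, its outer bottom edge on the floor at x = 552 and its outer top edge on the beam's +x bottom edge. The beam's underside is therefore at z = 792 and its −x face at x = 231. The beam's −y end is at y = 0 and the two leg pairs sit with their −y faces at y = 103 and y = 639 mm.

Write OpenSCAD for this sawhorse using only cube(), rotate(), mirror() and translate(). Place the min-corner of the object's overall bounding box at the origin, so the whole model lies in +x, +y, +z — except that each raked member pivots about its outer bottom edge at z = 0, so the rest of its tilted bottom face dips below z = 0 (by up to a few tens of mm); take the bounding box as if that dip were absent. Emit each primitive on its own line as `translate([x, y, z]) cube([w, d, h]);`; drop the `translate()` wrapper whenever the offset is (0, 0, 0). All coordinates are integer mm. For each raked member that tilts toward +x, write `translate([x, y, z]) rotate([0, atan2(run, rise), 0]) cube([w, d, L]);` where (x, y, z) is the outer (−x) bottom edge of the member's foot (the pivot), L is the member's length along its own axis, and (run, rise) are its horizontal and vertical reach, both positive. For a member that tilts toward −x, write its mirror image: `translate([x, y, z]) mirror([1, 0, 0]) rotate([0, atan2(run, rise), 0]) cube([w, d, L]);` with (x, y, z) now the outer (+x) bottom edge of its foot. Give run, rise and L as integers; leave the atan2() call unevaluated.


translate([231, 0, 792]) cube([90, 785, 90]);
translate([0, 103, 0]) rotate([0, atan2(231, 792), 0]) cube([27, 43, 825]);
translate([552, 103, 0]) mirror([1, 0, 0]) rotate([0, atan2(231, 792), 0]) cube([27, 43, 825]);
translate([0, 639, 0]) rotate([0, atan2(231, 792), 0]) cube([27, 43, 825]);
translate([552, 639, 0]) mirror([1, 0, 0]) rotate([0, atan2(231, 792), 0]) cube([27, 43, 825]);


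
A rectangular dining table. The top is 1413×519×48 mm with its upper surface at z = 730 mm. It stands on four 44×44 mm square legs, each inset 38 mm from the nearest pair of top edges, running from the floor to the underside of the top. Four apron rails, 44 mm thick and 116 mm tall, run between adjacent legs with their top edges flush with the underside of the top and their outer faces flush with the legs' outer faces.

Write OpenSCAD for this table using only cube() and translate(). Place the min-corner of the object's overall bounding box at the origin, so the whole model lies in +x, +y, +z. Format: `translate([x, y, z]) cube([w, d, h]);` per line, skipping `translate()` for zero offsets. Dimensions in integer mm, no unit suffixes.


translate([0, 0, 682]) cube([1413, 519, 48]);
translate([38, 38, 0]) cube([44, 44, 682]);
translate([1331, 38, 0]) cube([44, 44, 682]);
translate([38, 437, 0]) cube([44, 44, 682]);
translate([1331, 437, 0]) cube([44, 44, 682]);
translate([82, 38, 566]) cube([1249, 44, 116]);
translate([82, 437, 566]) cube([1249, 44, 116]);
translate([38, 82, 566]) cube([44, 355, 116]);
translate([1331, 82, 566]) cube([44, 355, 116]);


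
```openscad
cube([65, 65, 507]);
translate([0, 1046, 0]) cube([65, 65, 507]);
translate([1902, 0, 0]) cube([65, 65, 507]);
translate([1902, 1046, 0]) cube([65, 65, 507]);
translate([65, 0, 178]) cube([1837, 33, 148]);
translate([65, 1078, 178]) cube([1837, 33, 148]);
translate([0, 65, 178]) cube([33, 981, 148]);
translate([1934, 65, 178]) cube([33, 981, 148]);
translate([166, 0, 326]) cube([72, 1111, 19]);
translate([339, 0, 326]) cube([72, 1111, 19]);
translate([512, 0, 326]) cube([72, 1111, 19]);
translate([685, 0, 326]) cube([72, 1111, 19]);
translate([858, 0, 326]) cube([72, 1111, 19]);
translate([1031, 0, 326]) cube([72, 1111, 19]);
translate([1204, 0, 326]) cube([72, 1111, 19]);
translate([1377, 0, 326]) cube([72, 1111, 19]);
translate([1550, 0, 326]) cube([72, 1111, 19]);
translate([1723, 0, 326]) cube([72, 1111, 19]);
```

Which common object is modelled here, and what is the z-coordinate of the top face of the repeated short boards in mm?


A bed frame. The slat-top height is 345 mm.

Four posts, four rails, and a row of slats — a bed frame. Slats sit on the rails at z = 178 + 148 = 326; with slat thickness 19, the top is 345 mm.


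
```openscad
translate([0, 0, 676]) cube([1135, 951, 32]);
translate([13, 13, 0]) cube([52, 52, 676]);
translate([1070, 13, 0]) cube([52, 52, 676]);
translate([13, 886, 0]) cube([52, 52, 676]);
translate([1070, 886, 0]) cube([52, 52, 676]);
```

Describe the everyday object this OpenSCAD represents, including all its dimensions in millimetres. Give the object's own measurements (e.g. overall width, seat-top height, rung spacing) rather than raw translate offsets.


A rectangular dining table. The top is 1135×951×32 mm with its upper surface at z = 708 mm. It stands on four 52×52 mm square legs, each inset 13 mm from the nearest pair of top edges, running from the floor to the underside of the top.


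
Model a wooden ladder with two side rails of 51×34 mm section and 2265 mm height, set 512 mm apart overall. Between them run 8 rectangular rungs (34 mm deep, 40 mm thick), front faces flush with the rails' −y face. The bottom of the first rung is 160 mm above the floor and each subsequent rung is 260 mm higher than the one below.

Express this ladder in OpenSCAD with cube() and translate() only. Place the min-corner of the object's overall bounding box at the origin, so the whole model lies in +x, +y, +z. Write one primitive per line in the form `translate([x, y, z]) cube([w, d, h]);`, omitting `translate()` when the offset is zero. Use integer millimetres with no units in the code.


cube([51, 34, 2265]);
translate([461, 0, 0]) cube([51, 34, 2265]);
translate([51, 0, 160]) cube([410, 34, 40]);
translate([51, 0, 420]) cube([410, 34, 40]);
translate([51, 0, 680]) cube([410, 34, 40]);
translate([51, 0, 940]) cube([410, 34, 40]);
translate([51, 0, 1200]) cube([410, 34, 40]);
translate([51, 0, 1460]) cube([410, 34, 40]);
translate([51, 0, 1720]) cube([410, 34, 40]);
translate([51, 0, 1980]) cube([410, 34, 40]);


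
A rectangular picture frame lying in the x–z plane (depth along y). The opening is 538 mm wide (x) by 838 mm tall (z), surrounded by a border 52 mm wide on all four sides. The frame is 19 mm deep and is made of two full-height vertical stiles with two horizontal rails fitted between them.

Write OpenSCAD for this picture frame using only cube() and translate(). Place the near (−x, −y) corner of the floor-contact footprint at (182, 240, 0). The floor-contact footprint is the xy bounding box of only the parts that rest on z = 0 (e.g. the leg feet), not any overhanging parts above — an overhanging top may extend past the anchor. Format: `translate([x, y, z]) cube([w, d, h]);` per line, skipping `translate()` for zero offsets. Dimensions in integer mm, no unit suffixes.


translate([182, 240, 0]) cube([52, 19, 942]);
translate([772, 240, 0]) cube([52, 19, 942]);
translate([234, 240, 0]) cube([538, 19, 52]);
translate([234, 240, 890]) cube([538, 19, 52]);


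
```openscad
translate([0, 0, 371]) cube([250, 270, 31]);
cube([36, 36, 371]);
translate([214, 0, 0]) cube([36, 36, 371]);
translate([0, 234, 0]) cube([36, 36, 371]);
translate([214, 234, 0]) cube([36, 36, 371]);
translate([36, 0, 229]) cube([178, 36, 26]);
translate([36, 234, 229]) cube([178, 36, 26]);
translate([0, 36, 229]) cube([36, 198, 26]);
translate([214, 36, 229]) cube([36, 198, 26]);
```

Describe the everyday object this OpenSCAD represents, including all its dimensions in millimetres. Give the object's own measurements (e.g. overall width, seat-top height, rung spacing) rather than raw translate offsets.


A four-legged stool. The seat is a 250×270×31 mm slab whose top surface is at z = 402 mm; four square legs, each 36×36 mm in cross-section, run from the floor (z = 0) to the underside of the seat, each flush with a corner of the seat. Four stretchers, 36 mm wide and 26 mm tall, connect adjacent legs with their undersides at z = 229 mm, each running between the inner faces of the legs it joins and aligned with the legs' outer faces on the other axis.


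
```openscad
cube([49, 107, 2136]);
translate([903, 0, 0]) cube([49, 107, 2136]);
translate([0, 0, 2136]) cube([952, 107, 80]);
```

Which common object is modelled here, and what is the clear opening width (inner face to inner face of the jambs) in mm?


A door frame. The clear opening width is 854 mm.

Two 2136 mm tall posts with a header on top — a door frame. The left jamb is 49 mm wide at x = 0; the right jamb starts at x = 903. The clear opening is 903 − 49 = 854 mm.


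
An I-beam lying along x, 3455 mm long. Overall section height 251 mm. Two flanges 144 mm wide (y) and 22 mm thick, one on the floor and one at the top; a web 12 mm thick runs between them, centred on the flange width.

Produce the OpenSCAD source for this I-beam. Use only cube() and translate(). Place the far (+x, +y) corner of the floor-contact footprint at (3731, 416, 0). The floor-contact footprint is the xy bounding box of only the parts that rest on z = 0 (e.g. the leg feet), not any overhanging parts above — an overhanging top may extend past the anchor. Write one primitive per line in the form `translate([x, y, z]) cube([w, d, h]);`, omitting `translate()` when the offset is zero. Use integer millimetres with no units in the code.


translate([276, 272, 0]) cube([3455, 144, 22]);
translate([276, 338, 22]) cube([3455, 12, 207]);
translate([276, 272, 229]) cube([3455, 144, 22]);


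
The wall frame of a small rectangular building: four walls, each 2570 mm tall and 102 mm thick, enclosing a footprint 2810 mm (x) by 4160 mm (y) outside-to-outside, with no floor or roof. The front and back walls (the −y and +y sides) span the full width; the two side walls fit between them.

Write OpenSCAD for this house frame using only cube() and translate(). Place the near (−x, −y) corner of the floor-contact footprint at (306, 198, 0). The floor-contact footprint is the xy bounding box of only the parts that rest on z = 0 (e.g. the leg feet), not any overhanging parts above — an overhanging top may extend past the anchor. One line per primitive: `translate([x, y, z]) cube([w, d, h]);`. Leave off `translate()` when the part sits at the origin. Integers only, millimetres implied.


translate([306, 198, 0]) cube([2810, 102, 2570]);
translate([306, 4256, 0]) cube([2810, 102, 2570]);
translate([306, 300, 0]) cube([102, 3956, 2570]);
translate([3014, 300, 0]) cube([102, 3956, 2570]);


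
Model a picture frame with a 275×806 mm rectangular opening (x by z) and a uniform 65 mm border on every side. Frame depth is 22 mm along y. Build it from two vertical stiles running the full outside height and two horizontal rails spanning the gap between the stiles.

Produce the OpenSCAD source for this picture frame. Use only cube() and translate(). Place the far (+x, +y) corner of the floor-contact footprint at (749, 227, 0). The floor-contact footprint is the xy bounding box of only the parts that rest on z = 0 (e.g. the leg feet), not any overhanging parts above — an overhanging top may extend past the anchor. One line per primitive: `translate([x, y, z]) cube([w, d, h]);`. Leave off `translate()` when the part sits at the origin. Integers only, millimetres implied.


translate([344, 205, 0]) cube([65, 22, 936]);
translate([684, 205, 0]) cube([65, 22, 936]);
translate([409, 205, 0]) cube([275, 22, 65]);
translate([409, 205, 871]) cube([275, 22, 65]);


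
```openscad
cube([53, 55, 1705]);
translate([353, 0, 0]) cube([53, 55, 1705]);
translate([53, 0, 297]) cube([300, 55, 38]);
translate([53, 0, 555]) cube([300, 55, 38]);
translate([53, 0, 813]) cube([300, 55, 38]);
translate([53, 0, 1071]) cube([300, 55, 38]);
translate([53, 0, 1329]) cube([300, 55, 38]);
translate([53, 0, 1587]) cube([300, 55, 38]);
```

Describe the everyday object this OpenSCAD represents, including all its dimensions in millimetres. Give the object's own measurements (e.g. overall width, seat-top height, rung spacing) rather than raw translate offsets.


A straight ladder. Two 53×55 mm vertical rails, 1705 mm tall, stand 406 mm apart (outside-to-outside) with their front faces coplanar on the −y side. 6 rungs, each 55 mm deep and 38 mm tall, span between the inner faces of the rails, front faces flush with the rails. The lowest rung's underside is at z = 297 mm and rungs are spaced 258 mm apart (underside to underside).


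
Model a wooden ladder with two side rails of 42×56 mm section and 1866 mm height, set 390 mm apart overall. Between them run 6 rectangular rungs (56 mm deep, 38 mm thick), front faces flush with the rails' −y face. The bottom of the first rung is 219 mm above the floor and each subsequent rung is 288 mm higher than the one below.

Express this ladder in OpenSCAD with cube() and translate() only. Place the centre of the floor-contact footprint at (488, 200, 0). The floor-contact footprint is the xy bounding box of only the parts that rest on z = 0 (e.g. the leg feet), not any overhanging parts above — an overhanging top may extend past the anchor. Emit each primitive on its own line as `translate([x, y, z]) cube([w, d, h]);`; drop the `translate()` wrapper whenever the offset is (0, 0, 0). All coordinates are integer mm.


// rung span = 390 - 2*42 = 306
// rung[k] z = 219 + k*288
translate([293, 172, 0]) cube([42, 56, 1866]);
translate([641, 172, 0]) cube([42, 56, 1866]);
translate([335, 172, 219]) cube([306, 56, 38]);
translate([335, 172, 507]) cube([306, 56, 38]);
translate([335, 172, 795]) cube([306, 56, 38]);
translate([335, 172, 1083]) cube([306, 56, 38]);
translate([335, 172, 1371]) cube([306, 56, 38]);
translate([335, 172, 1659]) cube([306, 56, 38]);


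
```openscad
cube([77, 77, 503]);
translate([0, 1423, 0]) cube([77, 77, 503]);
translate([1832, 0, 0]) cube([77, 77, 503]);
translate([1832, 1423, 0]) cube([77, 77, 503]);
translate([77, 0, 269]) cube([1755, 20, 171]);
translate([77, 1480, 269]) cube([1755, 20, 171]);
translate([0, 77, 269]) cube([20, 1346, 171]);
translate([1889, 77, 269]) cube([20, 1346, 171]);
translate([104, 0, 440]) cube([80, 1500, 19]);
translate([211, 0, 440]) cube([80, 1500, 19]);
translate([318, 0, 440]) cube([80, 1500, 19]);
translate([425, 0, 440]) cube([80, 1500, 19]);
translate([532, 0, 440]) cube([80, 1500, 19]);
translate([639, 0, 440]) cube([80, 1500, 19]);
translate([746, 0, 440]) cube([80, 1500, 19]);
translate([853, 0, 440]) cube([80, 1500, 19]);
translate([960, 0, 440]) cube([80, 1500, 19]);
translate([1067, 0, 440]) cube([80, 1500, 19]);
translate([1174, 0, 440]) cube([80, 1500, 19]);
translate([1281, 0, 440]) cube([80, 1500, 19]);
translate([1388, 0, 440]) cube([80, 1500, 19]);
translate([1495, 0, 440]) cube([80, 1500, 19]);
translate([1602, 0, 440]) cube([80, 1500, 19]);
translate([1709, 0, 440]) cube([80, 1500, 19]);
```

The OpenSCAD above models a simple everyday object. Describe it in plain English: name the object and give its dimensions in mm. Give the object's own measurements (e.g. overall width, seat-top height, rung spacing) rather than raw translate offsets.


A bed frame 1909 mm long (x) by 1500 mm wide (y). Four 77×77 mm corner posts, 503 mm tall, at the corners of the footprint. Four rails of 20 mm thickness and 171 mm height run between adjacent posts with their undersides at z = 269 mm, their outer faces flush with the outside of the frame (the two x-running rails run between the posts' inner faces; the two y-running rails run between the posts' inner faces). 16 slats, each 80 mm wide (x) and 19 mm thick, lie across the top of the two x-running rails, running the full 1500 mm width of the frame in y; along x they sit between the end posts with a 27 mm gap after the −x posts and between neighbouring slats, leaving 43 mm before the +x posts.


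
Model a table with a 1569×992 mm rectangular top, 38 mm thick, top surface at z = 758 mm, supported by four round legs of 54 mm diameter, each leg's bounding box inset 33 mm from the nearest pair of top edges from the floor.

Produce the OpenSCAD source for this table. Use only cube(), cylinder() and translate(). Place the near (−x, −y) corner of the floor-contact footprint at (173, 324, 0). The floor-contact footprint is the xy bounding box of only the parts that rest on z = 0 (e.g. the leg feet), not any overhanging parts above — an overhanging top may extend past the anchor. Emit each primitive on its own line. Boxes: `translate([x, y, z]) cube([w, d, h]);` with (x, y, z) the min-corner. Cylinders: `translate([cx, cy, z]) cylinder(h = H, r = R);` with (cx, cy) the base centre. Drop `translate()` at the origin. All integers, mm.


translate([140, 291, 720]) cube([1569, 992, 38]);
translate([200, 351, 0]) cylinder(h = 720, r = 27);
translate([1649, 351, 0]) cylinder(h = 720, r = 27);
translate([200, 1223, 0]) cylinder(h = 720, r = 27);
translate([1649, 1223, 0]) cylinder(h = 720, r = 27);


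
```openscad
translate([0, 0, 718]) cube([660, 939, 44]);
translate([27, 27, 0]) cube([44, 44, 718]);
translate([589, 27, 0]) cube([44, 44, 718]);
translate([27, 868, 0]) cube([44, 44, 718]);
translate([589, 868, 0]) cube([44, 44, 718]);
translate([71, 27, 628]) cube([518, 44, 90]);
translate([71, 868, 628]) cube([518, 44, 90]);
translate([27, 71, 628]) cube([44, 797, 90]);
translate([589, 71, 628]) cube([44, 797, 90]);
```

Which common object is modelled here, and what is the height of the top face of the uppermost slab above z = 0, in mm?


A table. The table height is 762 mm.

A 660×939×44 slab sits at z = 718 on four 44 mm square posts — a table. The top surface is at 718 + 44 = 762 mm.


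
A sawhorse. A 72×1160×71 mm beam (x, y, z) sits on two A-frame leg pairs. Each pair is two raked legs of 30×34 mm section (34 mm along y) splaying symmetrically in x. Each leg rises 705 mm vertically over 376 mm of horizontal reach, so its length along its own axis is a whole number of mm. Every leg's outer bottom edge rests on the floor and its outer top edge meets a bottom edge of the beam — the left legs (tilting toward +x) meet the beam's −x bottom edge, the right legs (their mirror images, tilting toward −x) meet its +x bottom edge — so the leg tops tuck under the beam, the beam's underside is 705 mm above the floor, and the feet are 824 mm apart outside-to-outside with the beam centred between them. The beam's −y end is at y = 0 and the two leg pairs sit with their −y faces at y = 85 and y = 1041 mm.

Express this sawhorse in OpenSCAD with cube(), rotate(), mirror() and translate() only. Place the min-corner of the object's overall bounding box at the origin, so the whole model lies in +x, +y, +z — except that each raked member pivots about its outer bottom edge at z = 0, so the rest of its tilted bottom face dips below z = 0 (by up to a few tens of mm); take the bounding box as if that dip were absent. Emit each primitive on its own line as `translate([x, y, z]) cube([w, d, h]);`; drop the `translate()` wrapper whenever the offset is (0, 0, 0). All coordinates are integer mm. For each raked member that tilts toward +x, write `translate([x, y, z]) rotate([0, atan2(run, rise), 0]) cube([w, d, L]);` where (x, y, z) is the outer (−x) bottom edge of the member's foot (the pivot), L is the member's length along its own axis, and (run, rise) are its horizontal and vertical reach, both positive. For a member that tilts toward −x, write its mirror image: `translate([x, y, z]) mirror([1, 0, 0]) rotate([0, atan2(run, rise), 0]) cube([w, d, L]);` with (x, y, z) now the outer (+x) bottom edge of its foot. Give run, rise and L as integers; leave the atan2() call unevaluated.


translate([376, 0, 705]) cube([72, 1160, 71]);
translate([0, 85, 0]) rotate([0, atan2(376, 705), 0]) cube([30, 34, 799]);
translate([824, 85, 0]) mirror([1, 0, 0]) rotate([0, atan2(376, 705), 0]) cube([30, 34, 799]);
translate([0, 1041, 0]) rotate([0, atan2(376, 705), 0]) cube([30, 34, 799]);
translate([824, 1041, 0]) mirror([1, 0, 0]) rotate([0, atan2(376, 705), 0]) cube([30, 34, 799]);


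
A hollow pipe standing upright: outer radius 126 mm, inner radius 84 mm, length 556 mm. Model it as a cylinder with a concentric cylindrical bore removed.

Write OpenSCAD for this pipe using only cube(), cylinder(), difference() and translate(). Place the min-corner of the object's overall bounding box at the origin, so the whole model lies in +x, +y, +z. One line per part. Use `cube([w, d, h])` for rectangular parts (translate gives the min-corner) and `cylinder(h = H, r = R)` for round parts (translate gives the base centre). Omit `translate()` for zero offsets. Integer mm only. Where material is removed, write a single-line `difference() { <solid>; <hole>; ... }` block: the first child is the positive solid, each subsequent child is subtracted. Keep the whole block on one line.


difference() { translate([126, 126, 0]) cylinder(h = 556, r = 126); translate([126, 126, 0]) cylinder(h = 556, r = 84); }


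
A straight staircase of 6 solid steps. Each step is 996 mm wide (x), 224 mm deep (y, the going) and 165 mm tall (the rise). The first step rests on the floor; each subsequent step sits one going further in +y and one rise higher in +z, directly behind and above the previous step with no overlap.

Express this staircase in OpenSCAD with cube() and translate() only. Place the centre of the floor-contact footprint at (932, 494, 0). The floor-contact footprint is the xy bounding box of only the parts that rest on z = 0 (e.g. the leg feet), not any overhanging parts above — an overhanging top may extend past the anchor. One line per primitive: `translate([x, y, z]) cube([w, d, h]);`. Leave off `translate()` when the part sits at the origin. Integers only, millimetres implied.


translate([434, 382, 0]) cube([996, 224, 165]);
translate([434, 606, 165]) cube([996, 224, 165]);
translate([434, 830, 330]) cube([996, 224, 165]);
translate([434, 1054, 495]) cube([996, 224, 165]);
translate([434, 1278, 660]) cube([996, 224, 165]);
translate([434, 1502, 825]) cube([996, 224, 165]);


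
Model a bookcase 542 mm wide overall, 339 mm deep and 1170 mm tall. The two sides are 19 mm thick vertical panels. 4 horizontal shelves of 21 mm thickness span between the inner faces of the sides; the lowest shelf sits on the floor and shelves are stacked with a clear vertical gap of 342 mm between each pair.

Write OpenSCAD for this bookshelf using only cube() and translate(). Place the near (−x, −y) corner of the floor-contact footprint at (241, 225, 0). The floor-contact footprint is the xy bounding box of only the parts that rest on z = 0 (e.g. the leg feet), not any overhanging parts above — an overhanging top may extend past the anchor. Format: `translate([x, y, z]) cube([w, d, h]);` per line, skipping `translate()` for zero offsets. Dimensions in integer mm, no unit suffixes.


translate([241, 225, 0]) cube([19, 339, 1170]);
translate([764, 225, 0]) cube([19, 339, 1170]);
translate([260, 225, 0]) cube([504, 339, 21]);
translate([260, 225, 363]) cube([504, 339, 21]);
translate([260, 225, 726]) cube([504, 339, 21]);
translate([260, 225, 1089]) cube([504, 339, 21]);


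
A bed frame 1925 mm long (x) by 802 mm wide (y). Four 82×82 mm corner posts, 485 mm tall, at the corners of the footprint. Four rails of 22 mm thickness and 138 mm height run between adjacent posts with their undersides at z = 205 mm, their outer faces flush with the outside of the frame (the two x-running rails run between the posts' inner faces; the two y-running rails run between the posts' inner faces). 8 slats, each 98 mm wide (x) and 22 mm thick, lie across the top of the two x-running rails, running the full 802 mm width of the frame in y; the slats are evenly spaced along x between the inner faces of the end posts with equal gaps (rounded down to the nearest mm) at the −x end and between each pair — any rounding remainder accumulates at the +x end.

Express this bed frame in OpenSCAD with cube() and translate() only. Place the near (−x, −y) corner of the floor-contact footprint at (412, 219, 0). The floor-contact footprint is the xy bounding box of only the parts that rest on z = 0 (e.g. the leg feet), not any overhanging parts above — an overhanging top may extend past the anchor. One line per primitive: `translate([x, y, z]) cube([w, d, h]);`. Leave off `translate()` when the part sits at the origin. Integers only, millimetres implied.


translate([412, 219, 0]) cube([82, 82, 485]);
translate([412, 939, 0]) cube([82, 82, 485]);
translate([2255, 219, 0]) cube([82, 82, 485]);
translate([2255, 939, 0]) cube([82, 82, 485]);
translate([494, 219, 205]) cube([1761, 22, 138]);
translate([494, 999, 205]) cube([1761, 22, 138]);
translate([412, 301, 205]) cube([22, 638, 138]);
translate([2315, 301, 205]) cube([22, 638, 138]);
translate([602, 219, 343]) cube([98, 802, 22]);
translate([808, 219, 343]) cube([98, 802, 22]);
translate([1014, 219, 343]) cube([98, 802, 22]);
translate([1220, 219, 343]) cube([98, 802, 22]);
translate([1426, 219, 343]) cube([98, 802, 22]);
translate([1632, 219, 343]) cube([98, 802, 22]);
translate([1838, 219, 343]) cube([98, 802, 22]);
translate([2044, 219, 343]) cube([98, 802, 22]);


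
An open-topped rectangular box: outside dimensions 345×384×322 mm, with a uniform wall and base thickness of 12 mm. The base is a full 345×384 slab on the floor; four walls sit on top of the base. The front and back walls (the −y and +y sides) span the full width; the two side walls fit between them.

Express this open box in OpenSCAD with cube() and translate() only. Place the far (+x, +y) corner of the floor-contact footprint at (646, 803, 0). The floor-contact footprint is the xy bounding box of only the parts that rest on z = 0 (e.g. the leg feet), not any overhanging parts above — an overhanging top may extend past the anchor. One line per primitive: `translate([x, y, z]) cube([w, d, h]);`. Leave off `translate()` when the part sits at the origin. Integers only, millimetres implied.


translate([301, 419, 0]) cube([345, 384, 12]);
translate([301, 419, 12]) cube([345, 12, 310]);
translate([301, 791, 12]) cube([345, 12, 310]);
translate([301, 431, 12]) cube([12, 360, 310]);
translate([634, 431, 12]) cube([12, 360, 310]);


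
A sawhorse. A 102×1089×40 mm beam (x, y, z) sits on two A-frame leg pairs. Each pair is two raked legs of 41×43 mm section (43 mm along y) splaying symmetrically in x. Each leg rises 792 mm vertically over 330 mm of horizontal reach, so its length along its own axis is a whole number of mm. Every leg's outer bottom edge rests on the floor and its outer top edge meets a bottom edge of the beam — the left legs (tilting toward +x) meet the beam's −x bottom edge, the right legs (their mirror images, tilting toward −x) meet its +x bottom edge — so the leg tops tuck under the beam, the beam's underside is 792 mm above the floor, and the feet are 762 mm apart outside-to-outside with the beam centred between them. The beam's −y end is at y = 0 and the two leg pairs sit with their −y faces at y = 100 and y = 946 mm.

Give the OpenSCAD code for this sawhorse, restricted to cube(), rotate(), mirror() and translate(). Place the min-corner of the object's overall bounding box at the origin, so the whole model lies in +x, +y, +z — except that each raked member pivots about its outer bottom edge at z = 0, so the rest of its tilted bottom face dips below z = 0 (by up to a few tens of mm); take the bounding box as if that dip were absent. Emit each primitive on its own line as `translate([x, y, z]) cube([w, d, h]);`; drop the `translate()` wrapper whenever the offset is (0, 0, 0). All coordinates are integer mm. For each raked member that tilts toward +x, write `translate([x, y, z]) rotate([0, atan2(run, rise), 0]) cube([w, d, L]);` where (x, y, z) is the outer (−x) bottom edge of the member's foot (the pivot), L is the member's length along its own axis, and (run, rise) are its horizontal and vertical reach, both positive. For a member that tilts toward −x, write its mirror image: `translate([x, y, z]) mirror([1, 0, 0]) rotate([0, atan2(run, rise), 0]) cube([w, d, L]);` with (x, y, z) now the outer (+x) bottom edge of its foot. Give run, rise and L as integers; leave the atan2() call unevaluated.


translate([330, 0, 792]) cube([102, 1089, 40]);
translate([0, 100, 0]) rotate([0, atan2(330, 792), 0]) cube([41, 43, 858]);
translate([762, 100, 0]) mirror([1, 0, 0]) rotate([0, atan2(330, 792), 0]) cube([41, 43, 858]);
translate([0, 946, 0]) rotate([0, atan2(330, 792), 0]) cube([41, 43, 858]);
translate([762, 946, 0]) mirror([1, 0, 0]) rotate([0, atan2(330, 792), 0]) cube([41, 43, 858]);
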